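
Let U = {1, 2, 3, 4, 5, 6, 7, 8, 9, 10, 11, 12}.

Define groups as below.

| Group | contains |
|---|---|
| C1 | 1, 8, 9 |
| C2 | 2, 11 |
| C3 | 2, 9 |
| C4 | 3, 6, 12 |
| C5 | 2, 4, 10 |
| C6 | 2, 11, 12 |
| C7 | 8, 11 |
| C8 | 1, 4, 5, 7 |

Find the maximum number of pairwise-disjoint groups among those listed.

4

C3, C4, C7, C8 are pairwise disjoint (C3={2,9}; C4={3,6,12}; C7={8,11}; C8={1,4,5,7}).
Every remaining group overlaps one of these, and no 5 of the listed groups are pairwise disjoint, so 4 is the maximum.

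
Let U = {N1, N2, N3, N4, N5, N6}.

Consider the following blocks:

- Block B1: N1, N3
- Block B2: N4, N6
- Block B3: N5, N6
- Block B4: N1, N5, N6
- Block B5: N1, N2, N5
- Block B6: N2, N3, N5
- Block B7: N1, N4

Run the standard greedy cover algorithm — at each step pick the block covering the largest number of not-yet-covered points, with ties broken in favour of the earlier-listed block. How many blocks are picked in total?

3

Greedy: pick B4 (covers 3 new) → pick B6 (covers 2 new) → pick B2 (covers 1 new). Total picks: 3.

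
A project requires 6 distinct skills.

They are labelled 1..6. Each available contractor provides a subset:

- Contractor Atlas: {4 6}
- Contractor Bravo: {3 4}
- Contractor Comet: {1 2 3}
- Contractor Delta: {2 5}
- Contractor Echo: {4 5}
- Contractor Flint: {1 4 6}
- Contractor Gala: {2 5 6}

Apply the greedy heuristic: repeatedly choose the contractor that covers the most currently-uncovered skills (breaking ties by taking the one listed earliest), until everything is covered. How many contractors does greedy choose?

3

Greedy: pick Comet (covers 3 new) → pick Atlas (covers 2 new) → pick Delta (covers 1 new). Total picks: 3.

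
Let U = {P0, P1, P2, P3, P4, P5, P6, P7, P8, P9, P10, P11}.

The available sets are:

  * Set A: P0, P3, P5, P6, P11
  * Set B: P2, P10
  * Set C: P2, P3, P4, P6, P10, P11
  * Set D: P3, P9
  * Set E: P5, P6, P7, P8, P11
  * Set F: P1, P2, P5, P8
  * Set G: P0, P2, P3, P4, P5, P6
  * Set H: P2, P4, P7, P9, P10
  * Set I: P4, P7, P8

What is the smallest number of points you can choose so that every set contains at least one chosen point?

T = {P2, P3, P8} meets every set (each contains at least one member of T), and |T| = 3.
The sets B, D, E are pairwise disjoint, so any hitting set needs a separate point for each — at least 3. Hence 3 is optimal.

3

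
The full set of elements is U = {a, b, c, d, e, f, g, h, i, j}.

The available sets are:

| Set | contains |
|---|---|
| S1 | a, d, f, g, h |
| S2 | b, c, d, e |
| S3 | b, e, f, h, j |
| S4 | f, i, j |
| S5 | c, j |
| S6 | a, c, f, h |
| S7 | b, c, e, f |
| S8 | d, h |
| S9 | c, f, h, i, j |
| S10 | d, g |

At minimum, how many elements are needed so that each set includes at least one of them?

The 3 elements {c, d, f} hit every set.
No choice of 2 elements meets every set, so 3 is the minimum.

3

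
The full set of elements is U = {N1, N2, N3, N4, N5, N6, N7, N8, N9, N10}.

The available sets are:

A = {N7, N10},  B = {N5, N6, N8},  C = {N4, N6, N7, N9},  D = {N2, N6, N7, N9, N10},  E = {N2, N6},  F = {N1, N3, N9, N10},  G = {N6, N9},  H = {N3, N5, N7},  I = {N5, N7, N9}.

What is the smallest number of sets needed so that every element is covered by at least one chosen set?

Take {B, C, E, F}. Their union is {N1, N2, N3, N4, N5, N6, N7, N8, N9, N10}, which is all 10 elements.
No 3 of the 9 sets cover everything (all 84 combinations miss at least one element), so 4 is optimal.

4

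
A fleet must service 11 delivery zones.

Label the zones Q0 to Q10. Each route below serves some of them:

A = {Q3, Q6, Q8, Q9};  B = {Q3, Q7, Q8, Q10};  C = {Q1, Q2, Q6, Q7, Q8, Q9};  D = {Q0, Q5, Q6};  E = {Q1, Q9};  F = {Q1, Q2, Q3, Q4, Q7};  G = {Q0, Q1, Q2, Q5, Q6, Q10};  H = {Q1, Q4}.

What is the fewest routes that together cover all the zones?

Take {A, F, G}. Their union is {Q0, Q1, Q2, Q3, Q4, Q5, Q6, Q7, Q8, Q9, Q10}, which is all 11 zones.
No 2 of the 8 routes cover everything (all 28 combinations miss at least one zone), so 3 is optimal.

3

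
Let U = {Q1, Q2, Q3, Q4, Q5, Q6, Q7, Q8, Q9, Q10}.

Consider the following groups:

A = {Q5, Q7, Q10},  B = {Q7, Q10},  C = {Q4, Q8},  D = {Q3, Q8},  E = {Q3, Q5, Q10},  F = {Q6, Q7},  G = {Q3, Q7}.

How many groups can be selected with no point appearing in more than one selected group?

C, E, F are pairwise disjoint (C={Q4,Q8}; E={Q3,Q5,Q10}; F={Q6,Q7}).
Every remaining group overlaps one of these, and no 4 of the listed groups are pairwise disjoint, so 3 is the maximum.

3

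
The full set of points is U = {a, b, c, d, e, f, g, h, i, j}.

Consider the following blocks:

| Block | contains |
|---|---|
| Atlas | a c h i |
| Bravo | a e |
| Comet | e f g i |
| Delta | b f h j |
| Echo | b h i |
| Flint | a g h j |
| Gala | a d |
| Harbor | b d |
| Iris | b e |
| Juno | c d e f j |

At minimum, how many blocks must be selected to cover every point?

3

Echo and Flint and Juno together: Echo ∪ Flint ∪ Juno = {a, b, c, d, e, f, g, h, i, j} — every point is covered.
No 2 of the 10 blocks cover everything (all 45 combinations miss at least one point), so 3 is optimal.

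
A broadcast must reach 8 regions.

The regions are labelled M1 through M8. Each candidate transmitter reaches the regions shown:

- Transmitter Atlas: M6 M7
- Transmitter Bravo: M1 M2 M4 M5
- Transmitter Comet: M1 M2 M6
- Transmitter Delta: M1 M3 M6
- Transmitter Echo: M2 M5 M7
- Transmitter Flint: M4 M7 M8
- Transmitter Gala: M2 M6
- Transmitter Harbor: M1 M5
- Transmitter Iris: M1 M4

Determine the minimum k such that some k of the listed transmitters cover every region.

Delta and Echo and Flint together: Delta ∪ Echo ∪ Flint = {M1, M2, M3, M4, M5, M6, M7, M8} — every region is covered.
Only Delta contains M3, so Delta is forced; the remaining 5 regions need at least 2 more transmitters (each remaining transmitter adds at most 3) — so at least 3 transmitters are needed, and 3 is optimal.

3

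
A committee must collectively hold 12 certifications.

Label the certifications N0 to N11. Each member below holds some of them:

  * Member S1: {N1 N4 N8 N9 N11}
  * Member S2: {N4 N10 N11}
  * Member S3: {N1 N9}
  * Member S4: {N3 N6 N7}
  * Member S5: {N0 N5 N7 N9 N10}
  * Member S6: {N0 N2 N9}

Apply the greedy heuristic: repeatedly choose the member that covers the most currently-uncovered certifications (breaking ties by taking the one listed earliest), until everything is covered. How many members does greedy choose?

4

Greedy: pick S1 (covers 5 new) → pick S5 (covers 4 new) → pick S4 (covers 2 new) → pick S6 (covers 1 new). Total picks: 4.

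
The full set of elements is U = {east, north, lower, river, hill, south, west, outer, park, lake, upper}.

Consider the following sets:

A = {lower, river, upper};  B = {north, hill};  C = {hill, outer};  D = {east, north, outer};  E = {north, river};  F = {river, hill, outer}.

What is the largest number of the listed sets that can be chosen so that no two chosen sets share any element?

2

A, C are pairwise disjoint (A={lower,river,upper}; C={hill,outer}).
Every remaining set overlaps one of these, and no 3 of the listed sets are pairwise disjoint, so 2 is the maximum.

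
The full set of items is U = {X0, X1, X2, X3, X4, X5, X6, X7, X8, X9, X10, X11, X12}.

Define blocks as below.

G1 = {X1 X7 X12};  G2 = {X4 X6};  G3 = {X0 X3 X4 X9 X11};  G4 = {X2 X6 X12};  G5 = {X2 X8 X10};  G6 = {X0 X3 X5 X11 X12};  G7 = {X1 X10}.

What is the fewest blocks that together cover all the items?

5

Take {G1, G3, G4, G5, G6}. Their union is {X0, X1, X2, X3, X4, X5, X6, X7, X8, X9, X10, X11, X12}, which is all 13 items.
No 4 of the 7 blocks cover everything (all 35 combinations miss at least one item), so 5 is optimal.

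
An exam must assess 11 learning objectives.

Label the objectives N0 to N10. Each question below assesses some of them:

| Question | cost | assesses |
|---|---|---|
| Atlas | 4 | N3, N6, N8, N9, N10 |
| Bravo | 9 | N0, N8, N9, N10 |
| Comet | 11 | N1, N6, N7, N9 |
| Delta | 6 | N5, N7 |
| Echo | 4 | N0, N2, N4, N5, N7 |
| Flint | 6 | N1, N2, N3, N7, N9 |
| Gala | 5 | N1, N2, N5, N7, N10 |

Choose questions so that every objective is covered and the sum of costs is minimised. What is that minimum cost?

Atlas, Echo, Gala together cover every objective (Atlas ∪ Echo ∪ Gala = {N0, N1, N2, N3, N4, N5, N6, N7, N8, N9, N10}); total cost 4 + 4 + 5 = 13.
No covering selection has total cost below 13.

13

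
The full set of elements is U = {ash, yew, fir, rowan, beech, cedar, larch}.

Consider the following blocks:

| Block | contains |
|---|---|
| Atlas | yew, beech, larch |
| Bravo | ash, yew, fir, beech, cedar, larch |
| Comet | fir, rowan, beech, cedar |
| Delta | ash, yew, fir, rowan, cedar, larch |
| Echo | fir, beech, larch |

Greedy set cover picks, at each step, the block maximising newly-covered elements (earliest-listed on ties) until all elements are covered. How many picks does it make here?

2

Greedy: pick Bravo (covers 6 new) → pick Comet (covers 1 new). Total picks: 2.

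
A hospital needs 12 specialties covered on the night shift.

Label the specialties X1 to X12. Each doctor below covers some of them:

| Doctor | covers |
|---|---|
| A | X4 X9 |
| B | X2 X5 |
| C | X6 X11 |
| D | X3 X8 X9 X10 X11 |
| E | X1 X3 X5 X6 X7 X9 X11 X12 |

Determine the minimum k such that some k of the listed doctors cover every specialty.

4

Take {A, B, D, E}. Their union is {X1, X2, X3, X4, X5, X6, X7, X8, X9, X10, X11, X12}, which is all 12 specialties.
No 3 of the 5 doctors cover everything (all 10 combinations miss at least one specialty), so 4 is optimal.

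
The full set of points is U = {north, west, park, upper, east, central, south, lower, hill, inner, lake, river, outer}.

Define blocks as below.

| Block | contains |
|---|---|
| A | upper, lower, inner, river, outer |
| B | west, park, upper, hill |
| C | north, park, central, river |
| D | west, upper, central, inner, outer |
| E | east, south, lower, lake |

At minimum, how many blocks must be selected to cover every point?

B, C, D, and E cover everything between them: the union {north, west, park, upper, east, central, south, lower, hill, inner, lake, river, outer} is all of U.
Only C contains north, so C is forced; the remaining 9 points need at least 3 more blocks (each remaining block adds at most 4) — so at least 4 blocks are needed, and 4 is optimal.

4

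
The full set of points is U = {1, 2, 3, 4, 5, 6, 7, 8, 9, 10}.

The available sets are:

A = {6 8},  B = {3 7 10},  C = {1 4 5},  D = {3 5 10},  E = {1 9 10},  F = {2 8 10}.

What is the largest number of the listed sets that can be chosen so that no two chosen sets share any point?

A, B, C are pairwise disjoint (A={6,8}; B={3,7,10}; C={1,4,5}).
Every remaining set overlaps one of these, and no 4 of the listed sets are pairwise disjoint, so 3 is the maximum.

3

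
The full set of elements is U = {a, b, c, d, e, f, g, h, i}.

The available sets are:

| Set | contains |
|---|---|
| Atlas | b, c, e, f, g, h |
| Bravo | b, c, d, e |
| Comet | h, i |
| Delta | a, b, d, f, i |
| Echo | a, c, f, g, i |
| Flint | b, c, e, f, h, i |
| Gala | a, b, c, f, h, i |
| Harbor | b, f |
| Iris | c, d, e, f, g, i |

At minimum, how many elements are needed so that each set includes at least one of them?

2

Take T = {b, i}. Each listed set contains at least one of these, so T is a hitting set of size 2.
The sets Bravo, Comet are pairwise disjoint, so any hitting set needs a separate element for each — at least 2. Hence 2 is optimal.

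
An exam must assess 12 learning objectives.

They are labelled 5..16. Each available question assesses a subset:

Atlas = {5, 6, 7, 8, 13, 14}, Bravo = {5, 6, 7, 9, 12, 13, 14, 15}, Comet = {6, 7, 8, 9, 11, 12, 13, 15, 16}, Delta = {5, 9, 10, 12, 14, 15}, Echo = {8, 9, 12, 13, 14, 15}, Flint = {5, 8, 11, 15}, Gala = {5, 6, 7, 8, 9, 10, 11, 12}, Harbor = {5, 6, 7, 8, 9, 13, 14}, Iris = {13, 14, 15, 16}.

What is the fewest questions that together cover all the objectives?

Gala and Iris together: Gala ∪ Iris = {5, 6, 7, 8, 9, 10, 11, 12, 13, 14, 15, 16} — every objective is covered.
No single question has all 12 objectives (the largest, Comet, has 9), so 2 is optimal.

2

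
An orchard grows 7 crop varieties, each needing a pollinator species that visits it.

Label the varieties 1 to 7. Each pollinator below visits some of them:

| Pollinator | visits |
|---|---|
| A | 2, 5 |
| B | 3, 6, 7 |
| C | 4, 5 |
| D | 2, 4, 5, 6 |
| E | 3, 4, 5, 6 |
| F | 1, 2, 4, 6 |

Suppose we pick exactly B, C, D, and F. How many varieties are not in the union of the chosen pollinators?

Union of B, C, D, F = {1, 2, 3, 4, 5, 6, 7} — that's every variety, so 0 are uncovered.

0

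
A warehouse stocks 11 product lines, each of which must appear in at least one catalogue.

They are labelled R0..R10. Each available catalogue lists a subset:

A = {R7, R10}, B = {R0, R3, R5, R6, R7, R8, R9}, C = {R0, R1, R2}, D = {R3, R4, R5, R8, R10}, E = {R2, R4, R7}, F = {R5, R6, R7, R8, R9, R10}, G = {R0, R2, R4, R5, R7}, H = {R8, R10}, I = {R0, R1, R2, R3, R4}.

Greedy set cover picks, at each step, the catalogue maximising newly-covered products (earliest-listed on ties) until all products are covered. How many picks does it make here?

Greedy: pick B (covers 7 new) → pick I (covers 3 new) → pick A (covers 1 new). Total picks: 3.
(The true minimum cover uses only 2 catalogues, so greedy is not optimal here.)

3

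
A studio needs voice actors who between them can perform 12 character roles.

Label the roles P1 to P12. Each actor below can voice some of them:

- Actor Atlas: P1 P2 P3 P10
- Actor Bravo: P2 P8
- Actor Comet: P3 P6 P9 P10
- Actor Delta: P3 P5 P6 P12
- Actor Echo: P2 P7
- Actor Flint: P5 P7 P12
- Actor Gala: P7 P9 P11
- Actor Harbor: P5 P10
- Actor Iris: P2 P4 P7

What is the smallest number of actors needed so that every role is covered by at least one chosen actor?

Atlas and Bravo and Delta and Gala and Iris together: Atlas ∪ Bravo ∪ Delta ∪ Gala ∪ Iris = {P1, P2, P3, P4, P5, P6, P7, P8, P9, P10, P11, P12} — every role is covered.
No 4 of the 9 actors cover everything (all 126 combinations miss at least one role), so 5 is optimal.

5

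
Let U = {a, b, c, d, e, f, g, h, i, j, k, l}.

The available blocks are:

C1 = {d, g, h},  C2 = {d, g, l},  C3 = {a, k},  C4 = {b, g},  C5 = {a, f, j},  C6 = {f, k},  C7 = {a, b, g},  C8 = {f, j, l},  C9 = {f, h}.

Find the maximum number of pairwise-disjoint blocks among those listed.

C2, C3, C9 are pairwise disjoint (C2={d,g,l}; C3={a,k}; C9={f,h}).
Every remaining block overlaps one of these, and no 4 of the listed blocks are pairwise disjoint, so 3 is the maximum.

3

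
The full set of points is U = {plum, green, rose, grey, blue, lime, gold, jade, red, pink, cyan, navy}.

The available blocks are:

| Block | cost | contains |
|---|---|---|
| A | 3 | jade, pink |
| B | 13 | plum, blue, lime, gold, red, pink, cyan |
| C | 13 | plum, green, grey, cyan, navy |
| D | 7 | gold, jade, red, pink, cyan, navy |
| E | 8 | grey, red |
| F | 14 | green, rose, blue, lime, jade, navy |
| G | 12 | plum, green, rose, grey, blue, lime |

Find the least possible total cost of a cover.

19

D, G together cover every point (D ∪ G = {plum, green, rose, grey, blue, lime, gold, jade, red, pink, cyan, navy}); total cost 7 + 12 = 19.
No covering selection has total cost below 19.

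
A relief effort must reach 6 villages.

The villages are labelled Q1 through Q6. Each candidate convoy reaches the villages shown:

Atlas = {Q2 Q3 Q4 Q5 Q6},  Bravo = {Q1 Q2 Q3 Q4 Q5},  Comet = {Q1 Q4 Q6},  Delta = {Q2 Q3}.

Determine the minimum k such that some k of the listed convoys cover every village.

2

Bravo and Comet together: Bravo ∪ Comet = {Q1, Q2, Q3, Q4, Q5, Q6} — every village is covered.
No single convoy has all 6 villages (the largest, Atlas, has 5), so 2 is optimal.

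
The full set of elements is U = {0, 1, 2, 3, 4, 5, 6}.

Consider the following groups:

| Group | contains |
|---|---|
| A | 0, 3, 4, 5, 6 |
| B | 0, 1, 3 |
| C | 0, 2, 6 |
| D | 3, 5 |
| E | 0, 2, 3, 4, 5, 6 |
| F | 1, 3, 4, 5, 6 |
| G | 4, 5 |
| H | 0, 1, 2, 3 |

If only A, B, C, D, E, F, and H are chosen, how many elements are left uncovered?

Union of A, B, C, D, E, F, H = {0, 1, 2, 3, 4, 5, 6} — that's every element, so 0 are uncovered.

0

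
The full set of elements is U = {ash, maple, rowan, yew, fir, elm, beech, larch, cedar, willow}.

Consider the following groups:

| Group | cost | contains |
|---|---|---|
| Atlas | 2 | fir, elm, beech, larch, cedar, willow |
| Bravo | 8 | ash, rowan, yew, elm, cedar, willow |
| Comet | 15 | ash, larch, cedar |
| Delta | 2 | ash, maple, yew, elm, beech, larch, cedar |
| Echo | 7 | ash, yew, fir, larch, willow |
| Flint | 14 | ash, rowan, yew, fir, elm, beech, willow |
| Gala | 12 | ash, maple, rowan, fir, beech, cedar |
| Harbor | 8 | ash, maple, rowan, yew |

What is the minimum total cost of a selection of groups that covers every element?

Atlas, Harbor together cover every element (Atlas ∪ Harbor = {ash, maple, rowan, yew, fir, elm, beech, larch, cedar, willow}); total cost 2 + 8 = 10.
The greedy pick Delta, Atlas, Bravo costs 12; no covering selection beats 10.

10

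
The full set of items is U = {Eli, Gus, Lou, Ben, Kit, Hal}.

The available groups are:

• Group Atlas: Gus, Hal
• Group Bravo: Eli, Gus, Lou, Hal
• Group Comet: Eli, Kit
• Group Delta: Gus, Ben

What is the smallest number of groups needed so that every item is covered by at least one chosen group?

3

Bravo and Comet and Delta together: Bravo ∪ Comet ∪ Delta = {Eli, Gus, Lou, Ben, Kit, Hal} — every item is covered.
Only Bravo contains Lou, so Bravo is forced; the remaining 2 items need at least 2 more groups (each remaining group adds at most 1) — so at least 3 groups are needed, and 3 is optimal.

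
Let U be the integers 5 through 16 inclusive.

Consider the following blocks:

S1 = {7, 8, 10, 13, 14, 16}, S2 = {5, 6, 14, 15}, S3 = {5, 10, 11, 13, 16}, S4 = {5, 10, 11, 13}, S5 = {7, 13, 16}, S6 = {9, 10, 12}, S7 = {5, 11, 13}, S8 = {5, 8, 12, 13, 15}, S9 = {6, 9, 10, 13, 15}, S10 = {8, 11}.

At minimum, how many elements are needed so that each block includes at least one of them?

4

Take H = {8, 12, 13, 14}. Each listed block contains at least one of these, so H is a hitting set of size 4.
The blocks S2, S5, S6, S10 are pairwise disjoint, so any hitting set needs a separate element for each — at least 4. Hence 4 is optimal.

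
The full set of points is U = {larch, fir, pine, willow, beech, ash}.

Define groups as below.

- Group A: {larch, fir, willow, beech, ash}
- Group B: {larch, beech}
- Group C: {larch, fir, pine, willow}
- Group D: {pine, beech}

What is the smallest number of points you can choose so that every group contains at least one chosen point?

2

The 2 points {willow, beech} hit every group.
No single point lies in every group, so at least 2 are needed and 2 is optimal.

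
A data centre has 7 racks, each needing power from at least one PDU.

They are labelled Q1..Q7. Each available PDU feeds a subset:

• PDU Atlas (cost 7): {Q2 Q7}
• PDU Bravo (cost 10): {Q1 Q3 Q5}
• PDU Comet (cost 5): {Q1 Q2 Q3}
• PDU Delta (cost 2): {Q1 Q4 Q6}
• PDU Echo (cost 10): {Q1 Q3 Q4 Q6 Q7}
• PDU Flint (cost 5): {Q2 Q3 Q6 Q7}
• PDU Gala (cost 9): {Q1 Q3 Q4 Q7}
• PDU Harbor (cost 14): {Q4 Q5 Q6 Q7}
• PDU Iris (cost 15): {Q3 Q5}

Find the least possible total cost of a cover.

17

Bravo, Delta, Flint together cover every rack (Bravo ∪ Delta ∪ Flint = {Q1, Q2, Q3, Q4, Q5, Q6, Q7}); total cost 10 + 2 + 5 = 17.
No covering selection has total cost below 17.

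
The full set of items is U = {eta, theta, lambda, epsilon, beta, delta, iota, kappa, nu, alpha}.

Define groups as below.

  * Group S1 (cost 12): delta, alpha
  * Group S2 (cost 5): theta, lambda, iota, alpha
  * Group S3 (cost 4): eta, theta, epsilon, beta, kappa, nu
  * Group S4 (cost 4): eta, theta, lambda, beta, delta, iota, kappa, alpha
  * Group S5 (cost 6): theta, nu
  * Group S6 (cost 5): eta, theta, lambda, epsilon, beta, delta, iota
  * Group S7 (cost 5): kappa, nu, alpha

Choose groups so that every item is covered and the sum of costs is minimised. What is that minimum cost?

S3, S4 together cover every item (S3 ∪ S4 = {eta, theta, lambda, epsilon, beta, delta, iota, kappa, nu, alpha}); total cost 4 + 4 = 8.
No covering selection has total cost below 8.

8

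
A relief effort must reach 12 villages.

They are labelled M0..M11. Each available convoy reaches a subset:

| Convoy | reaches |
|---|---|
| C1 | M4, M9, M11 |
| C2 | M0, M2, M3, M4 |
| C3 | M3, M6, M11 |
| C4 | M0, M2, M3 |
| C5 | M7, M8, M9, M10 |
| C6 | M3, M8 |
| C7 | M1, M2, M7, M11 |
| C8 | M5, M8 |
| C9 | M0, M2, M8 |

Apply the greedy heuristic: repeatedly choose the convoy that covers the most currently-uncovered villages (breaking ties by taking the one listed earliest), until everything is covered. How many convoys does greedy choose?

Greedy: pick C2 (covers 4 new) → pick C5 (covers 4 new) → pick C3 (covers 2 new) → pick C7 (covers 1 new) → pick C8 (covers 1 new). Total picks: 5.

5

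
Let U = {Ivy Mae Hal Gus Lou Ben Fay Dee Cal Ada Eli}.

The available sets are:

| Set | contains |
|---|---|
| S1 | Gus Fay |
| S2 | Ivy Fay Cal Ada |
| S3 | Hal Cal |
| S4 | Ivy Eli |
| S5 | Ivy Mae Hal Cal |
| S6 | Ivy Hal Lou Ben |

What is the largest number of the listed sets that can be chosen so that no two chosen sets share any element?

S1, S3, S4 are pairwise disjoint (S1={Gus,Fay}; S3={Hal,Cal}; S4={Ivy,Eli}).
Every remaining set overlaps one of these, and no 4 of the listed sets are pairwise disjoint, so 3 is the maximum.

3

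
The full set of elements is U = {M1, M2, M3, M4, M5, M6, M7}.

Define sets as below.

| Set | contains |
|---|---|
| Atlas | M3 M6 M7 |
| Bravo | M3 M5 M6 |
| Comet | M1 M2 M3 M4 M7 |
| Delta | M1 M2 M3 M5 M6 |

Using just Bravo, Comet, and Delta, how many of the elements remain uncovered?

0

Union of Bravo, Comet, Delta = {M1, M2, M3, M4, M5, M6, M7} — that's every element, so 0 are uncovered.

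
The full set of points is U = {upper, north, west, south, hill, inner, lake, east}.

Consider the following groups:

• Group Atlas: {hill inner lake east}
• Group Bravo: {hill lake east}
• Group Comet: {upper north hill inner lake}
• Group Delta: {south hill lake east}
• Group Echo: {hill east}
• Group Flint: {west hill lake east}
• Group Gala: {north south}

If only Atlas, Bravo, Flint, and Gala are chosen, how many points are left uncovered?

1

Union of Atlas, Bravo, Flint, Gala = {north, west, south, hill, inner, lake, east}.
Not covered: upper — 1 point.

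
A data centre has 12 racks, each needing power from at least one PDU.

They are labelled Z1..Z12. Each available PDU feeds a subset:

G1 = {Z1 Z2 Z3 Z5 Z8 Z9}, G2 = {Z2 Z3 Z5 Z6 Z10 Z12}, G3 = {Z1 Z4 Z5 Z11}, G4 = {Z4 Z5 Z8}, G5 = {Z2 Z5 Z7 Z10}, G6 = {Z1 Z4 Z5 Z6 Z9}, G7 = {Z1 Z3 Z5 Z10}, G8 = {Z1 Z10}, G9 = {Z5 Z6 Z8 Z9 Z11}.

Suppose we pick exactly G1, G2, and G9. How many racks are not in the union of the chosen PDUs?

2

Union of G1, G2, G9 = {Z1, Z2, Z3, Z5, Z6, Z8, Z9, Z10, Z11, Z12}.
Not covered: Z4, Z7 — 2 racks.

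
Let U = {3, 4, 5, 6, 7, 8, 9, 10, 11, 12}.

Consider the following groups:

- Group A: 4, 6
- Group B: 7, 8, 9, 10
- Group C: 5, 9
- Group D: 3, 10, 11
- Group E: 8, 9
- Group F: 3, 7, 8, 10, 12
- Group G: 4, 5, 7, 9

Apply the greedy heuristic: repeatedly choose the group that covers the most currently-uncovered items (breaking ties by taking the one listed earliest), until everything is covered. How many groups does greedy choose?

Greedy: pick F (covers 5 new) → pick G (covers 3 new) → pick A (covers 1 new) → pick D (covers 1 new). Total picks: 4.

4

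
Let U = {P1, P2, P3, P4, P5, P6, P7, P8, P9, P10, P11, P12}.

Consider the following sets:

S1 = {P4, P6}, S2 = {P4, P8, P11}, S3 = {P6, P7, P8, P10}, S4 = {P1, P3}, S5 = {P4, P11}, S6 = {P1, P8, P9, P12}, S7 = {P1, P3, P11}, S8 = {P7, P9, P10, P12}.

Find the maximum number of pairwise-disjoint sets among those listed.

S3, S4, S5 are pairwise disjoint (S3={P6,P7,P8,P10}; S4={P1,P3}; S5={P4,P11}).
Every remaining set overlaps one of these, and no 4 of the listed sets are pairwise disjoint, so 3 is the maximum.

3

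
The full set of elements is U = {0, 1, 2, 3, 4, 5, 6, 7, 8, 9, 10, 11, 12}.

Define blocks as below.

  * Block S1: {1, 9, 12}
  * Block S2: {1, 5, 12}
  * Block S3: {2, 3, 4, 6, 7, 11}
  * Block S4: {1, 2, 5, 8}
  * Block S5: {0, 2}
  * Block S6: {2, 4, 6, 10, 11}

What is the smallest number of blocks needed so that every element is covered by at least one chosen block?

S1 and S3 and S4 and S5 and S6 together: S1 ∪ S3 ∪ S4 ∪ S5 ∪ S6 = {0, 1, 2, 3, 4, 5, 6, 7, 8, 9, 10, 11, 12} — every element is covered.
No 4 of the 6 blocks cover everything (all 15 combinations miss at least one element), so 5 is optimal.

5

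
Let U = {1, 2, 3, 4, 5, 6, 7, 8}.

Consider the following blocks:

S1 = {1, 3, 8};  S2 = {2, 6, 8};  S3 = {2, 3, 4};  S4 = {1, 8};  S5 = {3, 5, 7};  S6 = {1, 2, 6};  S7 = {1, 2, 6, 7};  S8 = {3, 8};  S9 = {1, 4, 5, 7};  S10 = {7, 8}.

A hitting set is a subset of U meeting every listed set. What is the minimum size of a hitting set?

The 3 items {2, 5, 8} hit every block.
No choice of 2 items meets every block, so 3 is the minimum.

3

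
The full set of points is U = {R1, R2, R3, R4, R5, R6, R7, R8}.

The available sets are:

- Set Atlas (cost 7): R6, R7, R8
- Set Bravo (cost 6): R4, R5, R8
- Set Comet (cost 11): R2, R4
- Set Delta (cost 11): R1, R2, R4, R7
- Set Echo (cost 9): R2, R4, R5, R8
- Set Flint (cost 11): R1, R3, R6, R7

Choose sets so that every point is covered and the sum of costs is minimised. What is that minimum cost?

Echo, Flint together cover every point (Echo ∪ Flint = {R1, R2, R3, R4, R5, R6, R7, R8}); total cost 9 + 11 = 20.
The greedy pick Bravo, Flint, Echo costs 26; no covering selection beats 20.

20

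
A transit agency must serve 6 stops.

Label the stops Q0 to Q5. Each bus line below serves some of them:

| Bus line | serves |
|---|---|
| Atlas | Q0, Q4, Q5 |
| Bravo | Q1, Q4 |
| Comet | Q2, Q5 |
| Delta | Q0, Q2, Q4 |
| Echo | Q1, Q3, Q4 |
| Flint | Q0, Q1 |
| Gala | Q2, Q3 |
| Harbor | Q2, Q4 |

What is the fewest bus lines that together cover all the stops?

3

Atlas and Echo and Harbor together: Atlas ∪ Echo ∪ Harbor = {Q0, Q1, Q2, Q3, Q4, Q5} — every stop is covered.
No 2 of the 8 bus lines cover everything (all 28 combinations miss at least one stop), so 3 is optimal.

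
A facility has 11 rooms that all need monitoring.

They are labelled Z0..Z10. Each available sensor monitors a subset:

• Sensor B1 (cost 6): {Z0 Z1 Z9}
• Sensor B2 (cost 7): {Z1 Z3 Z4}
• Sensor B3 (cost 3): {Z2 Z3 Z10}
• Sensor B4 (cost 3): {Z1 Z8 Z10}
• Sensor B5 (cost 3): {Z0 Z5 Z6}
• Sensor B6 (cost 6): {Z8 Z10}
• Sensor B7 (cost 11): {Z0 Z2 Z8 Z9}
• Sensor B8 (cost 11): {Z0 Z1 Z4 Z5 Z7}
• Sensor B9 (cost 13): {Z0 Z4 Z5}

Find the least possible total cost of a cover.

26

B1, B3, B4, B5, B8 together cover every room (B1 ∪ B3 ∪ B4 ∪ B5 ∪ B8 = {Z0, Z1, Z2, Z3, Z4, Z5, Z6, Z7, Z8, Z9, Z10}); total cost 6 + 3 + 3 + 3 + 11 = 26.
No covering selection has total cost below 26.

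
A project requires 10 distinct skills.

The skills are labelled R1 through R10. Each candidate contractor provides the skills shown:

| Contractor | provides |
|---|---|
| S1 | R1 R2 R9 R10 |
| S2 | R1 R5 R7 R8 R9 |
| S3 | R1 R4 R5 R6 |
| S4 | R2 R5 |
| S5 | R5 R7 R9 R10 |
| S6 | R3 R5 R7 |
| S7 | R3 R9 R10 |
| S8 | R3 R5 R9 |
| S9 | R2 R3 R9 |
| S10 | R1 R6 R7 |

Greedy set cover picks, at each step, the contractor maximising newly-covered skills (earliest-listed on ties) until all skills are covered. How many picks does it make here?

4

Greedy: pick S2 (covers 5 new) → pick S1 (covers 2 new) → pick S3 (covers 2 new) → pick S6 (covers 1 new). Total picks: 4.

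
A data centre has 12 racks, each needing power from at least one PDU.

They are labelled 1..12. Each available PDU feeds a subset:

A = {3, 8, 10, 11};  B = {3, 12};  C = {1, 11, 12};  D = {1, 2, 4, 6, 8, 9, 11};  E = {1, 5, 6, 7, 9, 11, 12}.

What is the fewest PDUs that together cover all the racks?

3

Take {A, D, E}. Their union is {1, 2, 3, 4, 5, 6, 7, 8, 9, 10, 11, 12}, which is all 12 racks.
Only D contains 2, so D is forced; the remaining 5 racks need at least 2 more PDUs (each remaining PDU adds at most 3) — so at least 3 PDUs are needed, and 3 is optimal.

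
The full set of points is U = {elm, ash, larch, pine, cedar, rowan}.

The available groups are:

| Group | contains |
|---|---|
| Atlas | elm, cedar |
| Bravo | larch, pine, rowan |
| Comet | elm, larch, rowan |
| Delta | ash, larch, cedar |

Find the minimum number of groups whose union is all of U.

3

Bravo, Comet, and Delta cover everything between them: the union {elm, ash, larch, pine, cedar, rowan} is all of U.
Only Delta contains ash, so Delta is forced; the remaining 3 points need at least 2 more groups (each remaining group adds at most 2) — so at least 3 groups are needed, and 3 is optimal.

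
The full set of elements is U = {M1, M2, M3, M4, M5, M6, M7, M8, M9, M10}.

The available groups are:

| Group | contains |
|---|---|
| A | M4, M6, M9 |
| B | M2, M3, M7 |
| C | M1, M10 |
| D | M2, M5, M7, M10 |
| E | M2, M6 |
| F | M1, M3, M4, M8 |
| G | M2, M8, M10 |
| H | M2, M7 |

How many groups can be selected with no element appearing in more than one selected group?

3

A, C, H are pairwise disjoint (A={M4,M6,M9}; C={M1,M10}; H={M2,M7}).
Every remaining group overlaps one of these, and no 4 of the listed groups are pairwise disjoint, so 3 is the maximum.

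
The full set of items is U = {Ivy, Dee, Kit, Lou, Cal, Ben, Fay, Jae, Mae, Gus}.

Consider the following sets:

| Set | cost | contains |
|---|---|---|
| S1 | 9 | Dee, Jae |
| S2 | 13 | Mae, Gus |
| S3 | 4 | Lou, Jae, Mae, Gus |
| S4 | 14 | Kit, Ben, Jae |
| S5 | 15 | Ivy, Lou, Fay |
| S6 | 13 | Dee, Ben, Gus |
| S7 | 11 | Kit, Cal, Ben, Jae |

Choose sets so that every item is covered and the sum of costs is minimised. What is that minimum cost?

S1, S3, S5, S7 together cover every item (S1 ∪ S3 ∪ S5 ∪ S7 = {Ivy, Dee, Kit, Lou, Cal, Ben, Fay, Jae, Mae, Gus}); total cost 9 + 4 + 15 + 11 = 39.
No covering selection has total cost below 39.

39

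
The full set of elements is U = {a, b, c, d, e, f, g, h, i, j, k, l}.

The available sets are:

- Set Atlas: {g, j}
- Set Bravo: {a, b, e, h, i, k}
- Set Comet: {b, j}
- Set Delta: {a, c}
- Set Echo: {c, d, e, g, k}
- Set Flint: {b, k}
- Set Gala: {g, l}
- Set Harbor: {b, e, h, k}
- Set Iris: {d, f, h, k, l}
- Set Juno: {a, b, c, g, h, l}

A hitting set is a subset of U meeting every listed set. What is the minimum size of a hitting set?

4

T = {c, j, k, l} meets every set (each contains at least one member of T), and |T| = 4.
No choice of 3 elements meets every set, so 4 is the minimum.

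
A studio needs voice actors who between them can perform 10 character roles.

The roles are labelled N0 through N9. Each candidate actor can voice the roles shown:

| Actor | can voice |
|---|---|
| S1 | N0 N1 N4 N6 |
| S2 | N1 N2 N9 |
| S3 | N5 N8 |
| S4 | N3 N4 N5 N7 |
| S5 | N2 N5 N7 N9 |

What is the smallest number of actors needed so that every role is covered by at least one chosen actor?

4

S1 and S3 and S4 and S5 together: S1 ∪ S3 ∪ S4 ∪ S5 = {N0, N1, N2, N3, N4, N5, N6, N7, N8, N9} — every role is covered.
No 3 of the 5 actors cover everything (all 10 combinations miss at least one role), so 4 is optimal.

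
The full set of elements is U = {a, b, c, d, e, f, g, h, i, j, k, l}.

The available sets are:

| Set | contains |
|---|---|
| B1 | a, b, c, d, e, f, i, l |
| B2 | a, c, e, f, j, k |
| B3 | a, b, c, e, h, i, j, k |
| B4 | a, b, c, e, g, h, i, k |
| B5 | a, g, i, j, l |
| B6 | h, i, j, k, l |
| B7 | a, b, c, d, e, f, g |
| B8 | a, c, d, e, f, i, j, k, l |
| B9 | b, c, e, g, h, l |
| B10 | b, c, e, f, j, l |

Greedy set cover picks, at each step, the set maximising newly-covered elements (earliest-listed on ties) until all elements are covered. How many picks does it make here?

2

Greedy: pick B8 (covers 9 new) → pick B4 (covers 3 new). Total picks: 2.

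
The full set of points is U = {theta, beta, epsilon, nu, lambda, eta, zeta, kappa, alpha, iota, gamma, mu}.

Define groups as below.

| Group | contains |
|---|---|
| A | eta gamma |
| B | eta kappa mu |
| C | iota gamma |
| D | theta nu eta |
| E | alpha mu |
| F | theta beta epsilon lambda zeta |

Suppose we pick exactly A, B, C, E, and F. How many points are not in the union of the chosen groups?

1

Union of A, B, C, E, F = {theta, beta, epsilon, lambda, eta, zeta, kappa, alpha, iota, gamma, mu}.
Not covered: nu — 1 point.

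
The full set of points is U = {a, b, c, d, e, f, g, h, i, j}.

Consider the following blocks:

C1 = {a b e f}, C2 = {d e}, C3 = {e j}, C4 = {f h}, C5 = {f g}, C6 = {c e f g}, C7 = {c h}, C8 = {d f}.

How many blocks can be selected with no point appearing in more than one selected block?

C3, C7, C8 are pairwise disjoint (C3={e,j}; C7={c,h}; C8={d,f}).
Every remaining block overlaps one of these, and no 4 of the listed blocks are pairwise disjoint, so 3 is the maximum.

3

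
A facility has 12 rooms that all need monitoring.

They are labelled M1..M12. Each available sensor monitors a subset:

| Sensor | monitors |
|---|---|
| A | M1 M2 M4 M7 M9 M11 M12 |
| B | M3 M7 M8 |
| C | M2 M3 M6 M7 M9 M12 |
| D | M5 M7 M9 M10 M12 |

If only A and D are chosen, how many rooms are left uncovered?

Union of A, D = {M1, M2, M4, M5, M7, M9, M10, M11, M12}.
Not covered: M3, M6, M8 — 3 rooms.

3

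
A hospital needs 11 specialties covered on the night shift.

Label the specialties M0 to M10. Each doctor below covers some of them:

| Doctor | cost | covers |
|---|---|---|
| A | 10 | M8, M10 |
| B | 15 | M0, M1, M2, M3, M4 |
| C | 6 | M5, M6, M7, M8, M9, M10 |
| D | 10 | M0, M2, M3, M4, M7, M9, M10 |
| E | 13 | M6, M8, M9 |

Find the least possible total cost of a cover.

21

B, C together cover every specialty (B ∪ C = {M0, M1, M2, M3, M4, M5, M6, M7, M8, M9, M10}); total cost 15 + 6 = 21.
The greedy pick C, D, B costs 31; no covering selection beats 21.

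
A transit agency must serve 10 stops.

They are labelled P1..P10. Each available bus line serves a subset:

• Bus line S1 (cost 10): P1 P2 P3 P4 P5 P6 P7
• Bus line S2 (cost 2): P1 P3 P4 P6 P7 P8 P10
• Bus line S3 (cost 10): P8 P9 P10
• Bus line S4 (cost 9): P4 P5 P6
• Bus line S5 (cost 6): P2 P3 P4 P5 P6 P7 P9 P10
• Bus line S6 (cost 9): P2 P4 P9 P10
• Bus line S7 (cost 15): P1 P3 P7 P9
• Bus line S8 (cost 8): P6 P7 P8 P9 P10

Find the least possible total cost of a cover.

S2, S5 together cover every stop (S2 ∪ S5 = {P1, P2, P3, P4, P5, P6, P7, P8, P9, P10}); total cost 2 + 6 = 8.
No covering selection has total cost below 8.

8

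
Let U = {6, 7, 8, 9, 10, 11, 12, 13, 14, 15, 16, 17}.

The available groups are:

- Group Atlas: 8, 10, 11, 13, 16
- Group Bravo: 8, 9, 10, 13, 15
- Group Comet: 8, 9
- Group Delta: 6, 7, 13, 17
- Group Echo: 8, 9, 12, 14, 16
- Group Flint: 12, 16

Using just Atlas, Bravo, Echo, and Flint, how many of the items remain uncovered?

Union of Atlas, Bravo, Echo, Flint = {8, 9, 10, 11, 12, 13, 14, 15, 16}.
Not covered: 6, 7, 17 — 3 items.

3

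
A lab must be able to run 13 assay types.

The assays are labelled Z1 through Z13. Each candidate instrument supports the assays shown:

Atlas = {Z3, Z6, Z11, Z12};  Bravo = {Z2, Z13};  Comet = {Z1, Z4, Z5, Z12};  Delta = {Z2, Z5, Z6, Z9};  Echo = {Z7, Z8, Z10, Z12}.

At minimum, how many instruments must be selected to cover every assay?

5

Take {Atlas, Bravo, Comet, Delta, Echo}. Their union is {Z1, Z2, Z3, Z4, Z5, Z6, Z7, Z8, Z9, Z10, Z11, Z12, Z13}, which is all 13 assays.
No 4 of the 5 instruments cover everything (all 5 combinations miss at least one assay), so 5 is optimal.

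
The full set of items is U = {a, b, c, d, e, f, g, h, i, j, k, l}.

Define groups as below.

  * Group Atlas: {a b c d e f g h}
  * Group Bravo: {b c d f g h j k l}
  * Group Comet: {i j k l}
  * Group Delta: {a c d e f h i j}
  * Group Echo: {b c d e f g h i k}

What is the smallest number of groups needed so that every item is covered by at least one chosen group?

Take {Bravo, Delta}. Their union is {a, b, c, d, e, f, g, h, i, j, k, l}, which is all 12 items.
No single group has all 12 items (the largest, Bravo, has 9), so 2 is optimal.

2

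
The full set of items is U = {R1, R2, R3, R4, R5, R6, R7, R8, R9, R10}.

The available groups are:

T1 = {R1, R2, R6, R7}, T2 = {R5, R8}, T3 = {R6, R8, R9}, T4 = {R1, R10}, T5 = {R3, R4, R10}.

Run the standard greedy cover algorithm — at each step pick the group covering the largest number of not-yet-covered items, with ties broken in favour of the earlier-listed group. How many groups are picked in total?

4

Greedy: pick T1 (covers 4 new) → pick T5 (covers 3 new) → pick T2 (covers 2 new) → pick T3 (covers 1 new). Total picks: 4.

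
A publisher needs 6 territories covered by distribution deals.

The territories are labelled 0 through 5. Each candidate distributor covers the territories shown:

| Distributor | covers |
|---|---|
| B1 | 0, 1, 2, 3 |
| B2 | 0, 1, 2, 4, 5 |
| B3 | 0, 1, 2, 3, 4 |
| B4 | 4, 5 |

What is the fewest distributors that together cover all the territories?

2

Take {B1, B4}. Their union is {0, 1, 2, 3, 4, 5}, which is all 6 territories.
No single distributor has all 6 territories (the largest, B2, has 5), so 2 is optimal.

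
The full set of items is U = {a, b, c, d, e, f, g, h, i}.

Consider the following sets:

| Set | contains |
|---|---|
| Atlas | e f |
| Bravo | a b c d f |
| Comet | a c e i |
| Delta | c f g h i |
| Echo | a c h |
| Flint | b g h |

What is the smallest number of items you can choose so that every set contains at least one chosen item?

The 3 items {c, f, g} hit every set.
No choice of 2 items meets every set, so 3 is the minimum.

3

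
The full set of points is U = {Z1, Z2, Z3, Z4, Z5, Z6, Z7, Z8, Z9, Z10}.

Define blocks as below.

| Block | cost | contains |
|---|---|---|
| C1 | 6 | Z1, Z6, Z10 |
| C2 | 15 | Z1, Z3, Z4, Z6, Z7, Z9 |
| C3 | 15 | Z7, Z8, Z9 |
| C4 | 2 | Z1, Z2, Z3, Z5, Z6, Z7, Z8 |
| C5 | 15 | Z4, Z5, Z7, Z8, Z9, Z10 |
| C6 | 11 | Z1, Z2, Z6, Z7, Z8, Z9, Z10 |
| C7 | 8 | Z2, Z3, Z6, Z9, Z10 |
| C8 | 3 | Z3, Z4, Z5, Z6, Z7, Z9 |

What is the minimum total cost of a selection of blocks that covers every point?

11

C1, C4, C8 together cover every point (C1 ∪ C4 ∪ C8 = {Z1, Z2, Z3, Z4, Z5, Z6, Z7, Z8, Z9, Z10}); total cost 6 + 2 + 3 = 11.
No covering selection has total cost below 11.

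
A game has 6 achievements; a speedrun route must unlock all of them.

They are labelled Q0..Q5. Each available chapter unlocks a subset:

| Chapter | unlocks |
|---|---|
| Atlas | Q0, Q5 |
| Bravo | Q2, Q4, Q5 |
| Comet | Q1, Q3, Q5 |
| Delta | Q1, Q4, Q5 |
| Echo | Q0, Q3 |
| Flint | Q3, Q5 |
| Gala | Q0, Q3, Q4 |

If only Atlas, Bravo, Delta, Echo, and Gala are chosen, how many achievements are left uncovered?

0

Union of Atlas, Bravo, Delta, Echo, Gala = {Q0, Q1, Q2, Q3, Q4, Q5} — that's every achievement, so 0 are uncovered.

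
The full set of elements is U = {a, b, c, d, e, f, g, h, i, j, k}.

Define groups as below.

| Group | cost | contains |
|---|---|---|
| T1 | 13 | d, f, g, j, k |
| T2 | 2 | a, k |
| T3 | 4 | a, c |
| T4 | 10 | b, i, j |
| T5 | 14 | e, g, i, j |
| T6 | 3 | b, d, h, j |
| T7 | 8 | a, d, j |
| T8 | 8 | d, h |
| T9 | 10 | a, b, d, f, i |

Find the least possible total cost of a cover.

33

T2, T3, T5, T6, T9 together cover every element (T2 ∪ T3 ∪ T5 ∪ T6 ∪ T9 = {a, b, c, d, e, f, g, h, i, j, k}); total cost 2 + 4 + 14 + 3 + 10 = 33.
No covering selection has total cost below 33.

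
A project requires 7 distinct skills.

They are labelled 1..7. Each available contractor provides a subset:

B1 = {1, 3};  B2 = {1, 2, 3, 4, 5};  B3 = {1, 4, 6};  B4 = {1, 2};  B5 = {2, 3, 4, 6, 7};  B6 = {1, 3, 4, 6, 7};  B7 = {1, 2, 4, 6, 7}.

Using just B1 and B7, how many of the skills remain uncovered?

1

Union of B1, B7 = {1, 2, 3, 4, 6, 7}.
Not covered: 5 — 1 skill.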